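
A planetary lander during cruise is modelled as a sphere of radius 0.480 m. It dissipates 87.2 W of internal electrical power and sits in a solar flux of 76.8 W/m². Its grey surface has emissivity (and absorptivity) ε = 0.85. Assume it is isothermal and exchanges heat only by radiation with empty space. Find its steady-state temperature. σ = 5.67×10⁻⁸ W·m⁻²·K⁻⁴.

At steady state, absorbed solar power + internal power = radiated power.
Absorbed: α·S·A_cross = 0.85·76.8·0.7238 = 47.25 W (cross-section πr²).
Total input = 47.25 + 87.2 = 134.5 W.
Radiated: εσ·A_surf·T⁴ with A_surf = 4πr² = 2.895 m².
T⁴ = 134.5/(0.85·5.67×10⁻⁸·2.895) = 9.635×10⁸ K⁴.

T ≈ 176 K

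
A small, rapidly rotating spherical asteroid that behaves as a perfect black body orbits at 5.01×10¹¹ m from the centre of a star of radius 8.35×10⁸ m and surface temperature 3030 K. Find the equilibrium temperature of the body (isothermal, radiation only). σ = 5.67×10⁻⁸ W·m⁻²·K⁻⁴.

The star's surface emits σT_*⁴; at distance d the flux is S = σT_*⁴(R_*/d)².
S = 5.67×10⁻⁸·(3030)⁴·(8.35×10⁸/5.01×10¹¹)² = 13.28 W/m².
For an isothermal sphere T⁴ = (1−a)S/(4σ) = 5.853×10⁷ K⁴.

T ≈ 87.5 K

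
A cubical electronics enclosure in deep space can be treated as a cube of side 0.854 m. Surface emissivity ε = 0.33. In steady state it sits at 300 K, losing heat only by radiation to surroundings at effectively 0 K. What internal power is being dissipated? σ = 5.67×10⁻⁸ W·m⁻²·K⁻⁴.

P ≈ 663 W

Steady state: P = εσA T⁴.
A = 6L² = 4.376 m²; T⁴ = (300)⁴ = 8.100×10⁹ K⁴.
P = 0.33 × 5.67×10⁻⁸ × 4.376 × 8.100×10⁹.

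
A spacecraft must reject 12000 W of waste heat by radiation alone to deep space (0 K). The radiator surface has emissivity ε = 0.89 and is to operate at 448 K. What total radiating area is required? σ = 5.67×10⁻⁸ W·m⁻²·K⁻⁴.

P = εσA T⁴ ⇒ A = P/(εσT⁴).
T⁴ = 4.028×10¹⁰ K⁴.
A = 12000/(0.89 × 5.67×10⁻⁸ × 4.028×10¹⁰).

A ≈ 5.90 m²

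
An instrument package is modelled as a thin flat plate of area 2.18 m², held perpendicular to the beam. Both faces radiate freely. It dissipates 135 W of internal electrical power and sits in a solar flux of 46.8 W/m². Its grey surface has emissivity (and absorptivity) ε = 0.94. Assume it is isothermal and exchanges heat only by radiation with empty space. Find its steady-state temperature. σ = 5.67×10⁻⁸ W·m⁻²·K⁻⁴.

T ≈ 178 K

At steady state, absorbed solar power + internal power = radiated power.
Absorbed: α·S·A_cross = 0.94·46.8·2.180 = 95.90 W (cross-section A).
Total input = 95.90 + 135 = 230.9 W.
Radiated: εσ·A_surf·T⁴ with A_surf = 2A = 4.360 m².
T⁴ = 230.9/(0.94·5.67×10⁻⁸·4.360) = 9.936×10⁸ K⁴.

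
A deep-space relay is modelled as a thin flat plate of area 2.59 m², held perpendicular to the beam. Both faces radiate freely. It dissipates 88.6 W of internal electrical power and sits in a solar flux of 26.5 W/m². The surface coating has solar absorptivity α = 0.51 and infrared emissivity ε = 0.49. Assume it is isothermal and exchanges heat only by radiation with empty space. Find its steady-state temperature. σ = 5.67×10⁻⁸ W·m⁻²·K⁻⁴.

At steady state, absorbed solar power + internal power = radiated power.
Absorbed: α·S·A_cross = 0.51·26.5·2.590 = 35.00 W (cross-section A).
Total input = 35.00 + 88.6 = 123.6 W.
Radiated: εσ·A_surf·T⁴ with A_surf = 2A = 5.180 m².
T⁴ = 123.6/(0.49·5.67×10⁻⁸·5.180) = 8.589×10⁸ K⁴.

T ≈ 171 K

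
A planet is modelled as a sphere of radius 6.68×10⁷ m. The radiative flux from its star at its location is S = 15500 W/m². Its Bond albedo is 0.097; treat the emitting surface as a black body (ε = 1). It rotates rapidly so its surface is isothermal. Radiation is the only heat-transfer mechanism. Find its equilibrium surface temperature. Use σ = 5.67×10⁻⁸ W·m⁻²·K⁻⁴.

At equilibrium, absorbed power = emitted power.
Absorbing cross-section = πr² = 1.402×10¹⁶ m²; emitting surface = 4πr² = 5.607×10¹⁶ m² (ratio 4).
(1−a)S·A_cross = εσ·A_surf·T⁴  ⇒  T⁴ = (1−a)S/(4σ).
T⁴ = 0.903·15500/(4·5.67×10⁻⁸) = 6.171×10¹⁰ K⁴.
T = (6.171×10¹⁰)^(1/4).

T ≈ 498 K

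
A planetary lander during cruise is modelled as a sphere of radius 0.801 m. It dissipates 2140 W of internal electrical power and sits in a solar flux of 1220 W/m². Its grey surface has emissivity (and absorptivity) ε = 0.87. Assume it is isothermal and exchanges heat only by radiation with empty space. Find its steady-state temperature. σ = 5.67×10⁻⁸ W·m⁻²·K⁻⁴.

T ≈ 322 K

At steady state, absorbed solar power + internal power = radiated power.
Absorbed: α·S·A_cross = 0.87·1220·2.016 = 2139 W (cross-section πr²).
Total input = 2139 + 2140 = 4279 W.
Radiated: εσ·A_surf·T⁴ with A_surf = 4πr² = 8.063 m².
T⁴ = 4279/(0.87·5.67×10⁻⁸·8.063) = 1.076×10¹⁰ K⁴.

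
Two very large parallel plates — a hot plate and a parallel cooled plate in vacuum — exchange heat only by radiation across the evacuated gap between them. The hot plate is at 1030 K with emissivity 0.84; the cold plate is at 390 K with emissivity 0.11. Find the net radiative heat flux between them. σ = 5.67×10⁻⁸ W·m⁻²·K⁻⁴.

For two infinite grey parallel plates, q = σ(T₁⁴ − T₂⁴)/(1/ε₁ + 1/ε₂ − 1).
T₁⁴ − T₂⁴ = 1.126×10¹² − 2.313×10¹⁰ = 1.102×10¹² K⁴.
1/ε₁ + 1/ε₂ − 1 = 1.190 + 9.091 − 1 = 9.281.
q = 5.67×10⁻⁸ × 1.102×10¹² / 9.281.

q ≈ 6730 W/m²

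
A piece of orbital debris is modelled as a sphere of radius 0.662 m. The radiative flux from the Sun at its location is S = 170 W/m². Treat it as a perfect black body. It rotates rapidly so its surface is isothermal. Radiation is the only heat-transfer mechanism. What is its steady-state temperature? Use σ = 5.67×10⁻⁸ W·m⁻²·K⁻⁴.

At equilibrium, absorbed power = emitted power.
Absorbing cross-section = πr² = 1.377 m²; emitting surface = 4πr² = 5.507 m² (ratio 4).
S·A_cross = εσ·A_surf·T⁴  ⇒  T⁴ = S/(4σ).
T⁴ = 1.00·170/(4·5.67×10⁻⁸) = 7.496×10⁸ K⁴.
T = (7.496×10⁸)^(1/4).

T ≈ 165 K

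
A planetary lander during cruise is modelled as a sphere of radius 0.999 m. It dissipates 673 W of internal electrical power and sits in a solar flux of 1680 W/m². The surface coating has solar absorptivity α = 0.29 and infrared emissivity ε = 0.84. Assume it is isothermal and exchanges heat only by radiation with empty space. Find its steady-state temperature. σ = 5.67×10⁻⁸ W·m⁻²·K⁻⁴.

At steady state, absorbed solar power + internal power = radiated power.
Absorbed: α·S·A_cross = 0.29·1680·3.135 = 1528 W (cross-section πr²).
Total input = 1528 + 673 = 2201 W.
Radiated: εσ·A_surf·T⁴ with A_surf = 4πr² = 12.54 m².
T⁴ = 2201/(0.84·5.67×10⁻⁸·12.54) = 3.684×10⁹ K⁴.

T ≈ 246 K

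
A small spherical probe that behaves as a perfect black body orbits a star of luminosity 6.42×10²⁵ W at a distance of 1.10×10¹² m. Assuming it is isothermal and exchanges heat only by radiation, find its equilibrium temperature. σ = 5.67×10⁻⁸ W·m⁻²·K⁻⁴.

T ≈ 65.7 K

First find the stellar flux at distance d: S = L/(4πd²) = 6.42×10²⁵/(4π·(1.10×10¹²)²) = 4.222 W/m².
For an isothermal sphere, absorbed (1−a)S·πr² = emitted σ·4πr²·T⁴, so T⁴ = (1−a)S/(4σ).
T⁴ = 1.00·4.222/(4·5.67×10⁻⁸) = 1.862×10⁷ K⁴.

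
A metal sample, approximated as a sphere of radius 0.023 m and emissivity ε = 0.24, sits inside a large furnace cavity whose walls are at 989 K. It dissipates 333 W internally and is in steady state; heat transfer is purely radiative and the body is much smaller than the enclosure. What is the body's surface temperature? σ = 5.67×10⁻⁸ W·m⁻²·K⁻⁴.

For a small grey body in a large enclosure, net radiated power = εσA(T⁴ − T_w⁴).
Steady state: P = εσA(T⁴ − T_w⁴) with A = 4πr² = 0.006648 m².
T⁴ = P/(εσA) + T_w⁴ = 333/(0.24·5.67×10⁻⁸·0.006648) + (989)⁴
    = 3.681×10¹² + 9.567×10¹¹ = 4.638×10¹² K⁴.

T ≈ 1470 K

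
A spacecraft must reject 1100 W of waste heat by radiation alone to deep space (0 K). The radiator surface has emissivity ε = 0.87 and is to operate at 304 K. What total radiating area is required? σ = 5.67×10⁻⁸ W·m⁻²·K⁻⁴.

P = εσA T⁴ ⇒ A = P/(εσT⁴).
T⁴ = 8.541×10⁹ K⁴.
A = 1100/(0.87 × 5.67×10⁻⁸ × 8.541×10⁹).

A ≈ 2.61 m²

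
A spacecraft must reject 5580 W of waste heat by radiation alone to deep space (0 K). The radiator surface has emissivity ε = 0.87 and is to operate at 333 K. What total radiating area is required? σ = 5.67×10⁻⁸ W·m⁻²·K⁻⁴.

A ≈ 9.20 m²

P = εσA T⁴ ⇒ A = P/(εσT⁴).
T⁴ = 1.230×10¹⁰ K⁴.
A = 5580/(0.87 × 5.67×10⁻⁸ × 1.230×10¹⁰).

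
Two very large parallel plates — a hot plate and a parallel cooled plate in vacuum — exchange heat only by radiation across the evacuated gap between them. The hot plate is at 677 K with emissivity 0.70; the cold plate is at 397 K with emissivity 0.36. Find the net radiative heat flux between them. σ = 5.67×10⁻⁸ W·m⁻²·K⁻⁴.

q ≈ 3280 W/m²

For two infinite grey parallel plates, q = σ(T₁⁴ − T₂⁴)/(1/ε₁ + 1/ε₂ − 1).
T₁⁴ − T₂⁴ = 2.101×10¹¹ − 2.484×10¹⁰ = 1.852×10¹¹ K⁴.
1/ε₁ + 1/ε₂ − 1 = 1.429 + 2.778 − 1 = 3.206.
q = 5.67×10⁻⁸ × 1.852×10¹¹ / 3.206.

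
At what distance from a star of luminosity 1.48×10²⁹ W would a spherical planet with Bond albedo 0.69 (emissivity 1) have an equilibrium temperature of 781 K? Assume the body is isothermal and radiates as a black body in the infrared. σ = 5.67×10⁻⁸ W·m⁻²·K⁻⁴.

d ≈ 2.08×10¹¹ m

For an isothermal black-emitting sphere, (1−a)S·πr² = σ·4πr²·T⁴ ⇒ S = 4σT⁴/(1−a).
S = 4·5.67×10⁻⁸·(781)⁴/0.310 = 2.722×10⁵ W/m².
Flux falls as S = L/(4πd²), so d = √(L/(4πS)) = √(1.48×10²⁹/(4π·2.722×10⁵)).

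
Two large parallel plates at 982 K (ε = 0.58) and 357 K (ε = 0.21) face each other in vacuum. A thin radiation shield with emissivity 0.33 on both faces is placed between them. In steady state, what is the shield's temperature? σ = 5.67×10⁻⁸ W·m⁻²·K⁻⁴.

T_s ≈ 882 K

In steady state the net flux on the hot side equals that on the cold side.
σ(T₁⁴−T_s⁴)/D₁ = σ(T_s⁴−T₂⁴)/D₂, with D₁ = 1/ε₁+1/ε_s−1 = 3.754, D₂ = 1/ε_s+1/ε₂−1 = 6.792.
Solve for T_s⁴: T_s⁴ = (D₂·T₁⁴ + D₁·T₂⁴)/(D₁+D₂) = 6.047×10¹¹ K⁴.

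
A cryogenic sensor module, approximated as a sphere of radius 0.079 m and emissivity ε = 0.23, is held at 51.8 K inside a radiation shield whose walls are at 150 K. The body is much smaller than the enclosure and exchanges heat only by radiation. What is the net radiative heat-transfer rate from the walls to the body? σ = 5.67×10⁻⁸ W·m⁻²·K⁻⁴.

P_net ≈ 0.510 W

For a small grey body in a large enclosure: P_net = εσA(T_body⁴ − T_wall⁴).
A = 4πr² = 0.07843 m²; T_body⁴ − T_wall⁴ = 7.200×10⁶ − 5.062×10⁸ = -4.991×10⁸ K⁴.
|P_net| = 0.23·5.67×10⁻⁸·0.07843·4.991×10⁸.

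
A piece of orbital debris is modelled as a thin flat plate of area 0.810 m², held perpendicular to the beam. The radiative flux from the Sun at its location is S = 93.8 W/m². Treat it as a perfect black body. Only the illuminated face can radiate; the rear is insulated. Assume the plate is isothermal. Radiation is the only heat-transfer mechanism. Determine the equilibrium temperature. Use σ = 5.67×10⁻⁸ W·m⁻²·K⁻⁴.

T ≈ 202 K

At equilibrium, absorbed power = emitted power.
Absorbing cross-section = A = 0.8100 m²; emitting surface = A = 0.8100 m² (ratio 1).
S·A_cross = εσ·A_surf·T⁴  ⇒  T⁴ = S/(1σ).
T⁴ = 1.00·93.8/(1·5.67×10⁻⁸) = 1.654×10⁹ K⁴.
T = (1.654×10⁹)^(1/4).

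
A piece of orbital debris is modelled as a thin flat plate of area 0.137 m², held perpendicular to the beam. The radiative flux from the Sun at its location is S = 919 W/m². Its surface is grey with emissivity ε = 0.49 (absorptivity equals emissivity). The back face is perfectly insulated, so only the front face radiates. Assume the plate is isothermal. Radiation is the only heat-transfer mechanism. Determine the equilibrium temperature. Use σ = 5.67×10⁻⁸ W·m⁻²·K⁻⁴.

At equilibrium, absorbed power = emitted power.
Absorbing cross-section = A = 0.1370 m²; emitting surface = A = 0.1370 m² (ratio 1).
εS·A_cross = εσ·A_surf·T⁴  ⇒  T⁴ = S/(1σ)   (ε cancels).
T⁴ = 919/(1·5.67×10⁻⁸) = 1.621×10¹⁰ K⁴.
T = (1.621×10¹⁰)^(1/4).

T ≈ 357 K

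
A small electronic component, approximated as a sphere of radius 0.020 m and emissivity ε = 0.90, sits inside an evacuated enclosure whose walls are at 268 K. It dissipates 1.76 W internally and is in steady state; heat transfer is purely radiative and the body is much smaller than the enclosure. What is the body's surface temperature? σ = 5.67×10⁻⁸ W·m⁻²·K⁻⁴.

T ≈ 331 K

For a small grey body in a large enclosure, net radiated power = εσA(T⁴ − T_w⁴).
Steady state: P = εσA(T⁴ − T_w⁴) with A = 4πr² = 0.005027 m².
T⁴ = P/(εσA) + T_w⁴ = 1.76/(0.90·5.67×10⁻⁸·0.005027) + (268)⁴
    = 6.861×10⁹ + 5.159×10⁹ = 1.202×10¹⁰ K⁴.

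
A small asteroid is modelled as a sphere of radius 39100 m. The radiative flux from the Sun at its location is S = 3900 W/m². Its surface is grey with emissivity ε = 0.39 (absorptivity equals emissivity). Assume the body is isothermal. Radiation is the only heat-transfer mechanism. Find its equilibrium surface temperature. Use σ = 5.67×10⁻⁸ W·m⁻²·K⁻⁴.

At equilibrium, absorbed power = emitted power.
Absorbing cross-section = πr² = 4.803×10⁹ m²; emitting surface = 4πr² = 1.921×10¹⁰ m² (ratio 4).
εS·A_cross = εσ·A_surf·T⁴  ⇒  T⁴ = S/(4σ)   (ε cancels).
T⁴ = 3900/(4·5.67×10⁻⁸) = 1.720×10¹⁰ K⁴.
T = (1.720×10¹⁰)^(1/4).

T ≈ 362 K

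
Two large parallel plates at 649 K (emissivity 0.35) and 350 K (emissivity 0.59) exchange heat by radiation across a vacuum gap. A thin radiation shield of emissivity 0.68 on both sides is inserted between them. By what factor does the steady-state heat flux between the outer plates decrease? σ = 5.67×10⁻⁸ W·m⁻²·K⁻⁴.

Without shield: q₀ = σΔ(T⁴)/(1/ε₁+1/ε₂−1) with denominator 3.552.
With shield the two gaps are in series; the resistances add: (1/ε₁+1/ε_s−1)+(1/ε_s+1/ε₂−1) = 3.328+2.166 = 5.493.
Heat-flux ratio q₀/q = 5.493/3.552.

factor ≈ 1.55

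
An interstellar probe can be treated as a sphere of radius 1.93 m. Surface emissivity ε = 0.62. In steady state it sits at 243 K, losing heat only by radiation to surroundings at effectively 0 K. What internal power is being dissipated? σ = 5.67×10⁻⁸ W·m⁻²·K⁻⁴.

Steady state: P = εσA T⁴.
A = 4πr² = 46.81 m²; T⁴ = (243)⁴ = 3.487×10⁹ K⁴.
P = 0.62 × 5.67×10⁻⁸ × 46.81 × 3.487×10⁹.

P ≈ 5740 W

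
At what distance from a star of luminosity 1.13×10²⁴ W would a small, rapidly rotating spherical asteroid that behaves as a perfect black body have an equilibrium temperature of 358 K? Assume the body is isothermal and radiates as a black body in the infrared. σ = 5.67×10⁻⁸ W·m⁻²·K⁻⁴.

For an isothermal black-emitting sphere, (1−a)S·πr² = σ·4πr²·T⁴ ⇒ S = 4σT⁴/(1−a).
S = 4·5.67×10⁻⁸·(358)⁴/1.00 = 3725 W/m².
Flux falls as S = L/(4πd²), so d = √(L/(4πS)) = √(1.13×10²⁴/(4π·3725)).

d ≈ 4.91×10⁹ m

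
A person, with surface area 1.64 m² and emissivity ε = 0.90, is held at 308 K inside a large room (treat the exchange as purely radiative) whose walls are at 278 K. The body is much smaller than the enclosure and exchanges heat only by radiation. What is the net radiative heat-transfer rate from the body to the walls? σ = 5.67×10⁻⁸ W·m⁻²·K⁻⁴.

For a small grey body in a large enclosure: P_net = εσA(T_body⁴ − T_wall⁴).
A = 1.64 m²; T_body⁴ − T_wall⁴ = 8.999×10⁹ − 5.973×10⁹ = 3.026×10⁹ K⁴.
|P_net| = 0.90·5.67×10⁻⁸·1.640·3.026×10⁹.

P_net ≈ 253 W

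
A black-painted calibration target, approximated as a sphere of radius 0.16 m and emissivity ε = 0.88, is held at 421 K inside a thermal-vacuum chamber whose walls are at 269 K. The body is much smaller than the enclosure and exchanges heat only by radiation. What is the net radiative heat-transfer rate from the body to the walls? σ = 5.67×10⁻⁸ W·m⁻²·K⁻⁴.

P_net ≈ 420 W

For a small grey body in a large enclosure: P_net = εσA(T_body⁴ − T_wall⁴).
A = 4πr² = 0.3217 m²; T_body⁴ − T_wall⁴ = 3.141×10¹⁰ − 5.236×10⁹ = 2.618×10¹⁰ K⁴.
|P_net| = 0.88·5.67×10⁻⁸·0.3217·2.618×10¹⁰.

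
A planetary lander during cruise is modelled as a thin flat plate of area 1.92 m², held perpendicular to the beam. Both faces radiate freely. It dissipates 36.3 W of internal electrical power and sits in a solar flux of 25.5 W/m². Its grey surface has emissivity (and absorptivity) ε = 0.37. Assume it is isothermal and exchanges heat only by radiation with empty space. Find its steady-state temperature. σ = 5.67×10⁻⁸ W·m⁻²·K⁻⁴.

T ≈ 161 K

At steady state, absorbed solar power + internal power = radiated power.
Absorbed: α·S·A_cross = 0.37·25.5·1.920 = 18.12 W (cross-section A).
Total input = 18.12 + 36.3 = 54.42 W.
Radiated: εσ·A_surf·T⁴ with A_surf = 2A = 3.840 m².
T⁴ = 54.42/(0.37·5.67×10⁻⁸·3.840) = 6.755×10⁸ K⁴.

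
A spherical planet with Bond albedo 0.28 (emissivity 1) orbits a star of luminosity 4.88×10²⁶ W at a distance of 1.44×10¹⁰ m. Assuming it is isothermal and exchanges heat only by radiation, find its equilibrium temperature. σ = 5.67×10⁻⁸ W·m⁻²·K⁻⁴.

First find the stellar flux at distance d: S = L/(4πd²) = 4.88×10²⁶/(4π·(1.44×10¹⁰)²) = 1.873×10⁵ W/m².
For an isothermal sphere, absorbed (1−a)S·πr² = emitted σ·4πr²·T⁴, so T⁴ = (1−a)S/(4σ).
T⁴ = 0.720·1.873×10⁵/(4·5.67×10⁻⁸) = 5.945×10¹¹ K⁴.

T ≈ 878 K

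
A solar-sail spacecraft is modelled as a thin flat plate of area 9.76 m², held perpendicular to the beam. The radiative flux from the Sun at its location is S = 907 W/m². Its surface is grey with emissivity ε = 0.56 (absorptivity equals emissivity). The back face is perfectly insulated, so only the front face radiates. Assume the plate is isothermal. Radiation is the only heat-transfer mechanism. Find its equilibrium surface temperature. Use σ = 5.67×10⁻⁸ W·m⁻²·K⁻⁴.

At equilibrium, absorbed power = emitted power.
Absorbing cross-section = A = 9.760 m²; emitting surface = A = 9.760 m² (ratio 1).
εS·A_cross = εσ·A_surf·T⁴  ⇒  T⁴ = S/(1σ)   (ε cancels).
T⁴ = 907/(1·5.67×10⁻⁸) = 1.600×10¹⁰ K⁴.
T = (1.600×10¹⁰)^(1/4).

T ≈ 356 K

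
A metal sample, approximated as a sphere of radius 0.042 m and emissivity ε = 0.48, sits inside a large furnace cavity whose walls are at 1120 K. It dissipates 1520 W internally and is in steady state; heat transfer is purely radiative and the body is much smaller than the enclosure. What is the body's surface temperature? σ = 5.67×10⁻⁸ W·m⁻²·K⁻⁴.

T ≈ 1420 K

For a small grey body in a large enclosure, net radiated power = εσA(T⁴ − T_w⁴).
Steady state: P = εσA(T⁴ − T_w⁴) with A = 4πr² = 0.02217 m².
T⁴ = P/(εσA) + T_w⁴ = 1520/(0.48·5.67×10⁻⁸·0.02217) + (1120)⁴
    = 2.519×10¹² + 1.574×10¹² = 4.093×10¹² K⁴.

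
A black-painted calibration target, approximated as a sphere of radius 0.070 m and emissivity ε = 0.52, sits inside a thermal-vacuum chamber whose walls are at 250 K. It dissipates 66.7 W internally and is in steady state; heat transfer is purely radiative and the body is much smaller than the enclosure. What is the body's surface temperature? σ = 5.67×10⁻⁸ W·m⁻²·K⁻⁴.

T ≈ 449 K

For a small grey body in a large enclosure, net radiated power = εσA(T⁴ − T_w⁴).
Steady state: P = εσA(T⁴ − T_w⁴) with A = 4πr² = 0.06158 m².
T⁴ = P/(εσA) + T_w⁴ = 66.7/(0.52·5.67×10⁻⁸·0.06158) + (250)⁴
    = 3.674×10¹⁰ + 3.906×10⁹ = 4.065×10¹⁰ K⁴.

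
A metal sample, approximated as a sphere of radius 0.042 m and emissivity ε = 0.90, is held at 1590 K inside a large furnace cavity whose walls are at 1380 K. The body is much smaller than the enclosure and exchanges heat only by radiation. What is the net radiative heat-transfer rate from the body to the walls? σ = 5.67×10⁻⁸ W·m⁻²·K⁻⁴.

For a small grey body in a large enclosure: P_net = εσA(T_body⁴ − T_wall⁴).
A = 4πr² = 0.02217 m²; T_body⁴ − T_wall⁴ = 6.391×10¹² − 3.627×10¹² = 2.765×10¹² K⁴.
|P_net| = 0.90·5.67×10⁻⁸·0.02217·2.765×10¹².

P_net ≈ 3130 W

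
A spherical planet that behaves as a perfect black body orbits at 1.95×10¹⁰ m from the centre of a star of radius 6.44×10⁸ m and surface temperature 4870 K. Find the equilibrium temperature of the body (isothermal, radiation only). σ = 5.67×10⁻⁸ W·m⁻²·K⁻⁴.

The star's surface emits σT_*⁴; at distance d the flux is S = σT_*⁴(R_*/d)².
S = 5.67×10⁻⁸·(4870)⁴·(6.44×10⁸/1.95×10¹⁰)² = 34790 W/m².
For an isothermal sphere T⁴ = (1−a)S/(4σ) = 1.534×10¹¹ K⁴.

T ≈ 626 K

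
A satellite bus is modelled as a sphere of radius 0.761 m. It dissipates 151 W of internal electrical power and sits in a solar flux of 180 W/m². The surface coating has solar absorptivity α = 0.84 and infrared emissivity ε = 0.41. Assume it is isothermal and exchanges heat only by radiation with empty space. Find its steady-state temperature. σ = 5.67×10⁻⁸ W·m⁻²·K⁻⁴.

At steady state, absorbed solar power + internal power = radiated power.
Absorbed: α·S·A_cross = 0.84·180·1.819 = 275.1 W (cross-section πr²).
Total input = 275.1 + 151 = 426.1 W.
Radiated: εσ·A_surf·T⁴ with A_surf = 4πr² = 7.277 m².
T⁴ = 426.1/(0.41·5.67×10⁻⁸·7.277) = 2.519×10⁹ K⁴.

T ≈ 224 K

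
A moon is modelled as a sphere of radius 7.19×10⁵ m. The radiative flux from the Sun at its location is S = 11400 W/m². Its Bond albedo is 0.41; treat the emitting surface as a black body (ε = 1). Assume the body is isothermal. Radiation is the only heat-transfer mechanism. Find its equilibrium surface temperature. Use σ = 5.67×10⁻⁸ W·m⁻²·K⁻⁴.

T ≈ 415 K

At equilibrium, absorbed power = emitted power.
Absorbing cross-section = πr² = 1.624×10¹² m²; emitting surface = 4πr² = 6.496×10¹² m² (ratio 4).
(1−a)S·A_cross = εσ·A_surf·T⁴  ⇒  T⁴ = (1−a)S/(4σ).
T⁴ = 0.590·11400/(4·5.67×10⁻⁸) = 2.966×10¹⁰ K⁴.
T = (2.966×10¹⁰)^(1/4).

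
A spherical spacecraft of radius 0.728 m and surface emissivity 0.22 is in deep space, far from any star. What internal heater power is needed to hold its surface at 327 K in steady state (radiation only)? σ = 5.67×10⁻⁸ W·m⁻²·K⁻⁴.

P = εσ·4πr²·T⁴.
4πr² = 6.660 m²; T⁴ = 1.143×10¹⁰ K⁴.
P = 0.22·5.67×10⁻⁸·6.660·1.143×10¹⁰.

P ≈ 950 W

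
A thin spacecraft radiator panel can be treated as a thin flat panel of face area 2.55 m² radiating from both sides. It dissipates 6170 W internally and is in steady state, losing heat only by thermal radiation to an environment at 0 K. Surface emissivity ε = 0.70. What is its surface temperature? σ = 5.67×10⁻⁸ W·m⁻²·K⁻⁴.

Steady state: internal power = radiated power, P = εσA T⁴.
Radiating area A = 2·2.55 = 5.100 m².
T⁴ = P/(εσA) = 6170/(0.70·5.67×10⁻⁸·5.100) = 3.048×10¹⁰ K⁴.
T = (3.048×10¹⁰)^(1/4).

T ≈ 418 K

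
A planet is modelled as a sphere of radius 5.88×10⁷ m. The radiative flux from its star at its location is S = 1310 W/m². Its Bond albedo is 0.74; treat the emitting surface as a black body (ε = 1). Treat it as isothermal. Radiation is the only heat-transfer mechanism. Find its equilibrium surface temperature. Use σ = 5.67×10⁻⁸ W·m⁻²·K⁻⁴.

T ≈ 197 K

At equilibrium, absorbed power = emitted power.
Absorbing cross-section = πr² = 1.086×10¹⁶ m²; emitting surface = 4πr² = 4.345×10¹⁶ m² (ratio 4).
(1−a)S·A_cross = εσ·A_surf·T⁴  ⇒  T⁴ = (1−a)S/(4σ).
T⁴ = 0.260·1310/(4·5.67×10⁻⁸) = 1.502×10⁹ K⁴.
T = (1.502×10⁹)^(1/4).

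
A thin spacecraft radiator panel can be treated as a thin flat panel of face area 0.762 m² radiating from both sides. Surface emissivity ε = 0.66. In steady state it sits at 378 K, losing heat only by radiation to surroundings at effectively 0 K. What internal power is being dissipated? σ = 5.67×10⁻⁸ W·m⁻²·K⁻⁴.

Steady state: P = εσA T⁴.
A = 2·0.762 = 1.524 m²; T⁴ = (378)⁴ = 2.042×10¹⁰ K⁴.
P = 0.66 × 5.67×10⁻⁸ × 1.524 × 2.042×10¹⁰.

P ≈ 1160 W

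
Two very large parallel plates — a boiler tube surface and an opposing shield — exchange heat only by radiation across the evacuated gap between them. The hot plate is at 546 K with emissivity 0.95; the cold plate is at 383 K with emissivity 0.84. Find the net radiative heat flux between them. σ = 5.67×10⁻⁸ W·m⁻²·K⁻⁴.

q ≈ 3070 W/m²

For two infinite grey parallel plates, q = σ(T₁⁴ − T₂⁴)/(1/ε₁ + 1/ε₂ − 1).
T₁⁴ − T₂⁴ = 8.887×10¹⁰ − 2.152×10¹⁰ = 6.736×10¹⁰ K⁴.
1/ε₁ + 1/ε₂ − 1 = 1.053 + 1.190 − 1 = 1.243.
q = 5.67×10⁻⁸ × 6.736×10¹⁰ / 1.243.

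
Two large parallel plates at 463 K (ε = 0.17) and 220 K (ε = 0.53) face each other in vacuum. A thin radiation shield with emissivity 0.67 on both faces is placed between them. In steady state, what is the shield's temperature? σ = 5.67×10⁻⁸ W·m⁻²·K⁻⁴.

In steady state the net flux on the hot side equals that on the cold side.
σ(T₁⁴−T_s⁴)/D₁ = σ(T_s⁴−T₂⁴)/D₂, with D₁ = 1/ε₁+1/ε_s−1 = 6.375, D₂ = 1/ε_s+1/ε₂−1 = 2.379.
Solve for T_s⁴: T_s⁴ = (D₂·T₁⁴ + D₁·T₂⁴)/(D₁+D₂) = 1.420×10¹⁰ K⁴.

T_s ≈ 345 K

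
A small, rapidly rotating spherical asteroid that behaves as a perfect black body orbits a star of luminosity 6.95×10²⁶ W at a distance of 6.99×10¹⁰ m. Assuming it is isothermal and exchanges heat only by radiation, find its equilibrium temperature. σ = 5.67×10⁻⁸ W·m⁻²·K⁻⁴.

First find the stellar flux at distance d: S = L/(4πd²) = 6.95×10²⁶/(4π·(6.99×10¹⁰)²) = 11320 W/m².
For an isothermal sphere, absorbed (1−a)S·πr² = emitted σ·4πr²·T⁴, so T⁴ = (1−a)S/(4σ).
T⁴ = 1.00·11320/(4·5.67×10⁻⁸) = 4.991×10¹⁰ K⁴.

T ≈ 473 K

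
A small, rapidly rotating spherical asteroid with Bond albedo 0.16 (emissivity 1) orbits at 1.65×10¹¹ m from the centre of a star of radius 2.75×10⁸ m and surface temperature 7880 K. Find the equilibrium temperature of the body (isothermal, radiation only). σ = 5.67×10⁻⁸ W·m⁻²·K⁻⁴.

T ≈ 218 K

The star's surface emits σT_*⁴; at distance d the flux is S = σT_*⁴(R_*/d)².
S = 5.67×10⁻⁸·(7880)⁴·(2.75×10⁸/1.65×10¹¹)² = 607.3 W/m².
For an isothermal sphere T⁴ = (1−a)S/(4σ) = 2.249×10⁹ K⁴.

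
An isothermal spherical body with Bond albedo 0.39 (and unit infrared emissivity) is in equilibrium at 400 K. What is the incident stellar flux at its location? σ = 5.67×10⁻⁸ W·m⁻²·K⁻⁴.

S ≈ 9520 W/m²

(1−a)S·πr² = σ·4πr²·T⁴ ⇒ S = 4σT⁴/(1−a).
S = 4·5.67×10⁻⁸·2.560×10¹⁰/0.610.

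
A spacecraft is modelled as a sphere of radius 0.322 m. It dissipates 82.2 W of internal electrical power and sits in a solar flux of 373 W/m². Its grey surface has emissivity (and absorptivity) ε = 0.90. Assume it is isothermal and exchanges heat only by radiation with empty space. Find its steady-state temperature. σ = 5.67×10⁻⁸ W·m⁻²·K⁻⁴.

At steady state, absorbed solar power + internal power = radiated power.
Absorbed: α·S·A_cross = 0.90·373·0.3257 = 109.3 W (cross-section πr²).
Total input = 109.3 + 82.2 = 191.5 W.
Radiated: εσ·A_surf·T⁴ with A_surf = 4πr² = 1.303 m².
T⁴ = 191.5/(0.90·5.67×10⁻⁸·1.303) = 2.881×10⁹ K⁴.

T ≈ 232 K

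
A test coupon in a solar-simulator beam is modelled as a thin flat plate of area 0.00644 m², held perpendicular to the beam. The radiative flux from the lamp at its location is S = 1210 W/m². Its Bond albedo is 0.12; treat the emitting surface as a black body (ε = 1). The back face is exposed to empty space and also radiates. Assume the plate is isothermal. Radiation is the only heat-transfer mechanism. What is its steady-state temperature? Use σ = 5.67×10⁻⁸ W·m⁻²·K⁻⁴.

T ≈ 311 K

At equilibrium, absorbed power = emitted power.
Absorbing cross-section = A = 0.006440 m²; emitting surface = 2A = 0.01288 m² (ratio 2).
(1−a)S·A_cross = εσ·A_surf·T⁴  ⇒  T⁴ = (1−a)S/(2σ).
T⁴ = 0.880·1210/(2·5.67×10⁻⁸) = 9.390×10⁹ K⁴.
T = (9.390×10⁹)^(1/4).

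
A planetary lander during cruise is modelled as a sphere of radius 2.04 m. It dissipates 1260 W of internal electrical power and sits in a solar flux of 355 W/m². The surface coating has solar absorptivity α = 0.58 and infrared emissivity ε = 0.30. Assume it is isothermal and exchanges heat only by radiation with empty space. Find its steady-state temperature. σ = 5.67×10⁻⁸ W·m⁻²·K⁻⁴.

T ≈ 258 K

At steady state, absorbed solar power + internal power = radiated power.
Absorbed: α·S·A_cross = 0.58·355·13.07 = 2692 W (cross-section πr²).
Total input = 2692 + 1260 = 3952 W.
Radiated: εσ·A_surf·T⁴ with A_surf = 4πr² = 52.30 m².
T⁴ = 3952/(0.30·5.67×10⁻⁸·52.30) = 4.443×10⁹ K⁴.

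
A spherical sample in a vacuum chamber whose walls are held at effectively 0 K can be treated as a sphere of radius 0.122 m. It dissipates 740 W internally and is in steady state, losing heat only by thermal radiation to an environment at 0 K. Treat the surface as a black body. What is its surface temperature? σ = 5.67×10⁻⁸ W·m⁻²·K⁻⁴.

T ≈ 514 K

Steady state: internal power = radiated power, P = εσA T⁴.
Radiating area A = 4πr² = 0.1870 m².
T⁴ = P/(εσA) = 740/(1.0·5.67×10⁻⁸·0.1870) = 6.978×10¹⁰ K⁴.
T = (6.978×10¹⁰)^(1/4).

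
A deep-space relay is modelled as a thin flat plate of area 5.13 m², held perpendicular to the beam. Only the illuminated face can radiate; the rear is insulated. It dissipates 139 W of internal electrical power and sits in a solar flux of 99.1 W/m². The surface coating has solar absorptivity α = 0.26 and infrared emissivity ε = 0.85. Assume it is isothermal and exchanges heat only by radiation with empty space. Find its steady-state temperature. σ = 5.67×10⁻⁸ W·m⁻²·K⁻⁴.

At steady state, absorbed solar power + internal power = radiated power.
Absorbed: α·S·A_cross = 0.26·99.1·5.130 = 132.2 W (cross-section A).
Total input = 132.2 + 139 = 271.2 W.
Radiated: εσ·A_surf·T⁴ with A_surf = A = 5.130 m².
T⁴ = 271.2/(0.85·5.67×10⁻⁸·5.130) = 1.097×10⁹ K⁴.

T ≈ 182 K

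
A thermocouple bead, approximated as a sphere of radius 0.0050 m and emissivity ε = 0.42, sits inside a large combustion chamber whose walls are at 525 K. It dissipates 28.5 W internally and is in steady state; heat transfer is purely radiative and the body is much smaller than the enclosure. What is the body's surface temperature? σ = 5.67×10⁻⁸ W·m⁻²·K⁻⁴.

For a small grey body in a large enclosure, net radiated power = εσA(T⁴ − T_w⁴).
Steady state: P = εσA(T⁴ − T_w⁴) with A = 4πr² = 3.142×10⁻⁴ m².
T⁴ = P/(εσA) + T_w⁴ = 28.5/(0.42·5.67×10⁻⁸·3.142×10⁻⁴) + (525)⁴
    = 3.809×10¹² + 7.597×10¹⁰ = 3.885×10¹² K⁴.

T ≈ 1400 K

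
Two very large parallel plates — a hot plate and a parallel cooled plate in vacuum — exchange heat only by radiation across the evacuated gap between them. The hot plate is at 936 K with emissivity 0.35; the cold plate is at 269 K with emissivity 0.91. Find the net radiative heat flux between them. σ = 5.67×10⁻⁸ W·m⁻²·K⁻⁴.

q ≈ 14600 W/m²

For two infinite grey parallel plates, q = σ(T₁⁴ − T₂⁴)/(1/ε₁ + 1/ε₂ − 1).
T₁⁴ − T₂⁴ = 7.675×10¹¹ − 5.236×10⁹ = 7.623×10¹¹ K⁴.
1/ε₁ + 1/ε₂ − 1 = 2.857 + 1.099 − 1 = 2.956.
q = 5.67×10⁻⁸ × 7.623×10¹¹ / 2.956.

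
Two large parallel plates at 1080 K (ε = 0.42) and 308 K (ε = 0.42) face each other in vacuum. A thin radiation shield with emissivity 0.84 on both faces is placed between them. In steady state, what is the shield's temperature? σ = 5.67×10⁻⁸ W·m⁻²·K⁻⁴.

In steady state the net flux on the hot side equals that on the cold side.
σ(T₁⁴−T_s⁴)/D₁ = σ(T_s⁴−T₂⁴)/D₂, with D₁ = 1/ε₁+1/ε_s−1 = 2.571, D₂ = 1/ε_s+1/ε₂−1 = 2.571.
Solve for T_s⁴: T_s⁴ = (D₂·T₁⁴ + D₁·T₂⁴)/(D₁+D₂) = 6.847×10¹¹ K⁴.

T_s ≈ 910 K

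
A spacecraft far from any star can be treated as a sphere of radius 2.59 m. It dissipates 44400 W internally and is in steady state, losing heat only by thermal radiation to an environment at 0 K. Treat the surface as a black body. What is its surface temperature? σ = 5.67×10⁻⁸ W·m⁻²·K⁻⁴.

Steady state: internal power = radiated power, P = εσA T⁴.
Radiating area A = 4πr² = 84.30 m².
T⁴ = P/(εσA) = 44400/(1.0·5.67×10⁻⁸·84.30) = 9.289×10⁹ K⁴.
T = (9.289×10⁹)^(1/4).

T ≈ 310 K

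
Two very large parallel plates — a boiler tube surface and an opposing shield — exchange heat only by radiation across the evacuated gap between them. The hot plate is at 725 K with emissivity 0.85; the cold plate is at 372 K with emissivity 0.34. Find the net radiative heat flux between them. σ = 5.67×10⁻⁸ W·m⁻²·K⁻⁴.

q ≈ 4680 W/m²

For two infinite grey parallel plates, q = σ(T₁⁴ − T₂⁴)/(1/ε₁ + 1/ε₂ − 1).
T₁⁴ − T₂⁴ = 2.763×10¹¹ − 1.915×10¹⁰ = 2.571×10¹¹ K⁴.
1/ε₁ + 1/ε₂ − 1 = 1.176 + 2.941 − 1 = 3.118.
q = 5.67×10⁻⁸ × 2.571×10¹¹ / 3.118.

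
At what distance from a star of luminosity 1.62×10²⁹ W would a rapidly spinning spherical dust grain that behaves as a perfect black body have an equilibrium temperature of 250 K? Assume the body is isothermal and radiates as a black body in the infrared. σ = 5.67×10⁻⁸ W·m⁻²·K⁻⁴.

d ≈ 3.81×10¹² m

For an isothermal black-emitting sphere, (1−a)S·πr² = σ·4πr²·T⁴ ⇒ S = 4σT⁴/(1−a).
S = 4·5.67×10⁻⁸·(250)⁴/1.00 = 885.9 W/m².
Flux falls as S = L/(4πd²), so d = √(L/(4πS)) = √(1.62×10²⁹/(4π·885.9)).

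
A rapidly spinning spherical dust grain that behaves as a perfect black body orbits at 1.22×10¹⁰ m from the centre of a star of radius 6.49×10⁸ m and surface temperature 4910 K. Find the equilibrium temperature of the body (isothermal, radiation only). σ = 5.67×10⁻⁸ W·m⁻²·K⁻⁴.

T ≈ 801 K

The star's surface emits σT_*⁴; at distance d the flux is S = σT_*⁴(R_*/d)².
S = 5.67×10⁻⁸·(4910)⁴·(6.49×10⁸/1.22×10¹⁰)² = 93260 W/m².
For an isothermal sphere T⁴ = (1−a)S/(4σ) = 4.112×10¹¹ K⁴.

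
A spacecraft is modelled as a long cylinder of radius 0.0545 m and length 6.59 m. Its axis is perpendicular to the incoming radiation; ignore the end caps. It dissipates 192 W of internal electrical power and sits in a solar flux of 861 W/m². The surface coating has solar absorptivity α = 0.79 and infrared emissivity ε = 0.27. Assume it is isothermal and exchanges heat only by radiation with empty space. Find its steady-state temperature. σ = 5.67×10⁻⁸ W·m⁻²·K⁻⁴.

T ≈ 375 K

At steady state, absorbed solar power + internal power = radiated power.
Absorbed: α·S·A_cross = 0.79·861·0.7183 = 488.6 W (cross-section 2rL).
Total input = 488.6 + 192 = 680.6 W.
Radiated: εσ·A_surf·T⁴ with A_surf = 2πrL = 2.257 m².
T⁴ = 680.6/(0.27·5.67×10⁻⁸·2.257) = 1.970×10¹⁰ K⁴.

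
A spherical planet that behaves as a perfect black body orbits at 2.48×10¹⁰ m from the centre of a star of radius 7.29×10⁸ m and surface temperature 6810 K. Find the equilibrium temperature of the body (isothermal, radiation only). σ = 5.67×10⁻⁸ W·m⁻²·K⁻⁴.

The star's surface emits σT_*⁴; at distance d the flux is S = σT_*⁴(R_*/d)².
S = 5.67×10⁻⁸·(6810)⁴·(7.29×10⁸/2.48×10¹⁰)² = 1.054×10⁵ W/m².
For an isothermal sphere T⁴ = (1−a)S/(4σ) = 4.646×10¹¹ K⁴.

T ≈ 826 K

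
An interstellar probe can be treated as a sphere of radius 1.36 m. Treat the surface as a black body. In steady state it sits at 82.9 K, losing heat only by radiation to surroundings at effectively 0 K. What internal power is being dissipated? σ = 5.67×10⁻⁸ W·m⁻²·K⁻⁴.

P ≈ 62.2 W

Steady state: P = εσA T⁴.
A = 4πr² = 23.24 m²; T⁴ = (82.9)⁴ = 4.723×10⁷ K⁴.
P = 1.0 × 5.67×10⁻⁸ × 23.24 × 4.723×10⁷.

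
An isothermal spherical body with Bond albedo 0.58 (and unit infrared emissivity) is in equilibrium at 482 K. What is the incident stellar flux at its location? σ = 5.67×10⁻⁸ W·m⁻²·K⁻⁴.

S ≈ 29100 W/m²

(1−a)S·πr² = σ·4πr²·T⁴ ⇒ S = 4σT⁴/(1−a).
S = 4·5.67×10⁻⁸·5.397×10¹⁰/0.420.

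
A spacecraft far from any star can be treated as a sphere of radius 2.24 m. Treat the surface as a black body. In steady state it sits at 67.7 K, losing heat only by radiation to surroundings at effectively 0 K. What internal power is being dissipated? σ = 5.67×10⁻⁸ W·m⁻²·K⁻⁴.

Steady state: P = εσA T⁴.
A = 4πr² = 63.05 m²; T⁴ = (67.7)⁴ = 2.101×10⁷ K⁴.
P = 1.0 × 5.67×10⁻⁸ × 63.05 × 2.101×10⁷.

P ≈ 75.1 W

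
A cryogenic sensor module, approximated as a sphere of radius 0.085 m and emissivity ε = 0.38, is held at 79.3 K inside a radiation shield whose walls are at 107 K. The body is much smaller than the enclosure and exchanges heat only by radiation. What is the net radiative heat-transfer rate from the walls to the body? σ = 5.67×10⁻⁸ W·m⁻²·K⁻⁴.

P_net ≈ 0.179 W

For a small grey body in a large enclosure: P_net = εσA(T_body⁴ − T_wall⁴).
A = 4πr² = 0.09079 m²; T_body⁴ − T_wall⁴ = 3.955×10⁷ − 1.311×10⁸ = -9.153×10⁷ K⁴.
|P_net| = 0.38·5.67×10⁻⁸·0.09079·9.153×10⁷.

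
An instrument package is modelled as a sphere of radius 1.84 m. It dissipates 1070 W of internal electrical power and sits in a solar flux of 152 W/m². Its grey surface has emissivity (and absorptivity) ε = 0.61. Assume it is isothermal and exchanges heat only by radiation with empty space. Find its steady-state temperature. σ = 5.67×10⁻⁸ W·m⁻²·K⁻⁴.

At steady state, absorbed solar power + internal power = radiated power.
Absorbed: α·S·A_cross = 0.61·152·10.64 = 986.2 W (cross-section πr²).
Total input = 986.2 + 1070 = 2056 W.
Radiated: εσ·A_surf·T⁴ with A_surf = 4πr² = 42.54 m².
T⁴ = 2056/(0.61·5.67×10⁻⁸·42.54) = 1.397×10⁹ K⁴.

T ≈ 193 K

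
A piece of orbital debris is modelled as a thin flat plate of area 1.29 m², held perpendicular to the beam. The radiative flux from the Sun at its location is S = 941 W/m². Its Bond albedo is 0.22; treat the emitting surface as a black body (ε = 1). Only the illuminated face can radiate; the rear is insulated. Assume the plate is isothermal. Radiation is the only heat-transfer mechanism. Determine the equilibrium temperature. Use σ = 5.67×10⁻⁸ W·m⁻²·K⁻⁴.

At equilibrium, absorbed power = emitted power.
Absorbing cross-section = A = 1.290 m²; emitting surface = A = 1.290 m² (ratio 1).
(1−a)S·A_cross = εσ·A_surf·T⁴  ⇒  T⁴ = (1−a)S/(1σ).
T⁴ = 0.780·941/(1·5.67×10⁻⁸) = 1.294×10¹⁰ K⁴.
T = (1.294×10¹⁰)^(1/4).

T ≈ 337 K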